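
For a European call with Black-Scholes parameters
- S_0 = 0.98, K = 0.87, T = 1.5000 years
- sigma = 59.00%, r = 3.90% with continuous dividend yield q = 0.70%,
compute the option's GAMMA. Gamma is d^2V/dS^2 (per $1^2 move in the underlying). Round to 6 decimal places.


d1 = 0.5924919341; d2 = -0.1301075400
phi(d1) = 0.3347196781; exp(-qT) = 0.9895549326; exp(-rT) = 0.9431782404
Gamma = exp(-qT) * phi(d1) / (S * sigma * sqrt(T)) = 0.9895549326 * 0.3347196781 / (0.9800 * 0.5900 * 1.2247448714) = 0.467732

Answer: Gamma = 0.467732


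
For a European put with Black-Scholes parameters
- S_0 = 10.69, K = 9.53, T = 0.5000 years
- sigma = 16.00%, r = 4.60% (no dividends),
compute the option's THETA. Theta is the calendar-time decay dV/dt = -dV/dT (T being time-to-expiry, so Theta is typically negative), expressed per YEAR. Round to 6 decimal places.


d1 = 1.2751257237; d2 = 1.1619886387
phi(d1) = 0.1769458830; exp(-qT) = 1.0000000000; exp(-rT) = 0.9772624838
Theta = -S*exp(-qT)*phi(d1)*sigma/(2*sqrt(T)) + r*K*exp(-rT)*N(-d2) - q*S*exp(-qT)*N(-d1)
N(-d1) = 0.1011323729; N(-d2) = 0.1226200400; sqrt(T) = 0.7071067812
Term 1 = -10.6900 * 1.0000000000 * 0.1769458830 * 0.1600 / (2 * 0.7071067812) = -0.2140046216
Term 2 = 0.0460 * 9.5300 * 0.9772624838 * 0.1226200400 = 0.0525319368
Term 3 = 0 (no dividend yield, q = 0)
Theta = -0.2140046216 + (0.0525319368) + (0.0000000000) = -0.161473

Answer: Theta = -0.161473


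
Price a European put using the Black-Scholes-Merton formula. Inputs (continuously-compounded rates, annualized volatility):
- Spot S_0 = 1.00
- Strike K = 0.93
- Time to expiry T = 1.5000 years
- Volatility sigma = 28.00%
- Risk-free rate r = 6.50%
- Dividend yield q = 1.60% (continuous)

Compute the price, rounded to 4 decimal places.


Answer: Price = 0.0685

Derivation:
d1 = (ln(S/K) + (r - q + 0.5*sigma^2) * T) / (sigma * sqrt(T)) = 0.59741507
d2 = d1 - sigma * sqrt(T) = 0.25448651
exp(-rT) = 0.90710234; exp(-qT) = 0.97628571
P = K * exp(-rT) * N(-d2) - S_0 * exp(-qT) * N(-d1)
N(-d1) = 0.27511515; N(-d2) = 0.39955986
P = 0.9300 * 0.90710234 * 0.39955986 - 1.0000 * 0.97628571 * 0.27511515 = 0.0685


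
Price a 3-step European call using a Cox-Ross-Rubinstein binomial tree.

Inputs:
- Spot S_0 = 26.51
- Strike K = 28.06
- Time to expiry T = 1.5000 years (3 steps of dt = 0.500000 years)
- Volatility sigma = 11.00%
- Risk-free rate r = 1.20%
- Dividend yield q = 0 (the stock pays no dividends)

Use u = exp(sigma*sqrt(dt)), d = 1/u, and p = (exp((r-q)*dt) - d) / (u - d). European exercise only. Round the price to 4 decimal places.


Answer: Price = V(0,0) = 0.9717

Derivation:
dt = T/N = 0.500000
u = exp(sigma*sqrt(dt)) = 1.080887; d = 1/u = 0.925166
p = (exp((r-q)*dt) - d) / (u - d) = 0.519211
Discount per step: exp(-r*dt) = 0.994018
Stock lattice S(k, i) with i counting down-moves:
  k=0: S(0,0) = 26.5100
  k=1: S(1,0) = 28.6543; S(1,1) = 24.5262
  k=2: S(2,0) = 30.9721; S(2,1) = 26.5100; S(2,2) = 22.6908
  k=3: S(3,0) = 33.4773; S(3,1) = 28.6543; S(3,2) = 24.5262; S(3,3) = 20.9927
Terminal payoffs V(N, i) = max(S_T - K, 0):
  V(3,0) = 5.417289; V(3,1) = 0.594307; V(3,2) = 0.000000; V(3,3) = 0.000000
Backward induction: V(k, i) = exp(-r*dt) * [p * V(k+1, i) + (1-p) * V(k+1, i+1)].
  V(2,0) = exp(-r*dt) * [p*5.417289 + (1-p)*0.594307] = 3.079916
  V(2,1) = exp(-r*dt) * [p*0.594307 + (1-p)*0.000000] = 0.306725
  V(2,2) = exp(-r*dt) * [p*0.000000 + (1-p)*0.000000] = 0.000000
  V(1,0) = exp(-r*dt) * [p*3.079916 + (1-p)*0.306725] = 1.736147
  V(1,1) = exp(-r*dt) * [p*0.306725 + (1-p)*0.000000] = 0.158302
  V(0,0) = exp(-r*dt) * [p*1.736147 + (1-p)*0.158302] = 0.971689


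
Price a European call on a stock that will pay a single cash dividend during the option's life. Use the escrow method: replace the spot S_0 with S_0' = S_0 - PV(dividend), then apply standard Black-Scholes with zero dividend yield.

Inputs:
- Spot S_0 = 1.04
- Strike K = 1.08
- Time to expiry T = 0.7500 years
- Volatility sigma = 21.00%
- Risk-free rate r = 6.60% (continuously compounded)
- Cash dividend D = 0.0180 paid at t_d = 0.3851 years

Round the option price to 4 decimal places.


PV(D) = D * exp(-r * t_d) = 0.0180 * 0.97490368 = 0.01754827
S_0' = S_0 - PV(D) = 1.0400 - 0.01754827 = 1.02245173
d1 = (ln(S_0'/K) + (r + sigma^2/2)*T) / (sigma*sqrt(T)) = 0.06202316
d2 = d1 - sigma*sqrt(T) = -0.11984218
exp(-rT) = 0.95170516
N(d1) = 0.52472781; N(d2) = 0.45230409
C = S_0' * N(d1) - K * exp(-rT) * N(d2) = 1.02245173 * 0.52472781 - 1.0800 * 0.95170516 * 0.45230409 = 0.0716

Answer: Price = 0.0716


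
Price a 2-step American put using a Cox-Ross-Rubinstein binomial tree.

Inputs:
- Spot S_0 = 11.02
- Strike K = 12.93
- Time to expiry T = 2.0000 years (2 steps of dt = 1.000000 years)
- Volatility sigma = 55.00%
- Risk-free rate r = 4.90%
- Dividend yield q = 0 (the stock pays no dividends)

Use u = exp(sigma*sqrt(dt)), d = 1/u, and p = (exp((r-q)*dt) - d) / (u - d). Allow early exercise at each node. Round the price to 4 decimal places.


dt = T/N = 1.000000
u = exp(sigma*sqrt(dt)) = 1.733253; d = 1/u = 0.576950
p = (exp((r-q)*dt) - d) / (u - d) = 0.409296
Discount per step: exp(-r*dt) = 0.952181
Stock lattice S(k, i) with i counting down-moves:
  k=0: S(0,0) = 11.0200
  k=1: S(1,0) = 19.1004; S(1,1) = 6.3580
  k=2: S(2,0) = 33.1059; S(2,1) = 11.0200; S(2,2) = 3.6682
Terminal payoffs V(N, i) = max(K - S_T, 0):
  V(2,0) = 0.000000; V(2,1) = 1.910000; V(2,2) = 9.261761
Backward induction: V(k, i) = exp(-r*dt) * [p * V(k+1, i) + (1-p) * V(k+1, i+1)]; then take max(V_cont, immediate exercise) for American.
  V(1,0) = exp(-r*dt) * [p*0.000000 + (1-p)*1.910000] = 1.074293; exercise = 0.000000; V(1,0) = max -> 1.074293
  V(1,1) = exp(-r*dt) * [p*1.910000 + (1-p)*9.261761] = 5.953715; exercise = 6.572013; V(1,1) = max -> 6.572013
  V(0,0) = exp(-r*dt) * [p*1.074293 + (1-p)*6.572013] = 4.115153; exercise = 1.910000; V(0,0) = max -> 4.115153

Answer: Price = V(0,0) = 4.1152


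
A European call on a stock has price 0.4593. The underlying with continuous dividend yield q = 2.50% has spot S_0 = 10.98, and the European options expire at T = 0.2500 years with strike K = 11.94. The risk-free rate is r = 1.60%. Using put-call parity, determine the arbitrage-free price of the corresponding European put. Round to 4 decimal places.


Put-call parity: C - P = S_0 * exp(-qT) - K * exp(-rT).
S_0 * exp(-qT) = 10.9800 * 0.99376949 = 10.91158901
K * exp(-rT) = 11.9400 * 0.99600799 = 11.89233539
P = C - S*exp(-qT) + K*exp(-rT)
P = 0.4593 - 10.91158901 + 11.89233539 = 1.4400

Answer: Put price = 1.4400


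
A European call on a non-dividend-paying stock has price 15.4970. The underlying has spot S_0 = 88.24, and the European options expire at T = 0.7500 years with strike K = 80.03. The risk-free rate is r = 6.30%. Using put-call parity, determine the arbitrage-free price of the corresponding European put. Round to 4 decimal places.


Answer: Put price = 3.5935

Derivation:
Put-call parity: C - P = S_0 * exp(-qT) - K * exp(-rT).
S_0 * exp(-qT) = 88.2400 * 1.00000000 = 88.24000000
K * exp(-rT) = 80.0300 * 0.95384891 = 76.33652791
P = C - S*exp(-qT) + K*exp(-rT)
P = 15.4970 - 88.24000000 + 76.33652791 = 3.5935


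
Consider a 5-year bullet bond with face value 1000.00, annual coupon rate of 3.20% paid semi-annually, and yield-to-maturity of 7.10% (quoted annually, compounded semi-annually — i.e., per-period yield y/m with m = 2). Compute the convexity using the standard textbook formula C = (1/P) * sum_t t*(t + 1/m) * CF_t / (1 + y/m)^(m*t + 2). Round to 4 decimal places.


Answer: Convexity = 23.0841

Derivation:
Coupon per period c = face * coupon_rate / m = 16.000000
Periods per year m = 2; per-period yield y/m = 0.035500
Number of cashflows N = 10
Cashflows (t years, CF_t, discount factor 1/(1+y/m)^(m*t), PV):
  t = 0.5000: CF_t = 16.000000, DF = 0.965717, PV = 15.451473
  t = 1.0000: CF_t = 16.000000, DF = 0.932609, PV = 14.921751
  t = 1.5000: CF_t = 16.000000, DF = 0.900637, PV = 14.410189
  t = 2.0000: CF_t = 16.000000, DF = 0.869760, PV = 13.916165
  t = 2.5000: CF_t = 16.000000, DF = 0.839942, PV = 13.439078
  t = 3.0000: CF_t = 16.000000, DF = 0.811147, PV = 12.978346
  t = 3.5000: CF_t = 16.000000, DF = 0.783338, PV = 12.533410
  t = 4.0000: CF_t = 16.000000, DF = 0.756483, PV = 12.103728
  t = 4.5000: CF_t = 16.000000, DF = 0.730549, PV = 11.688776
  t = 5.0000: CF_t = 1016.000000, DF = 0.705503, PV = 716.791218
Price P = sum_t PV_t = 838.234134
Convexity numerator sum_t t*(t + 1/m) * CF_t / (1+y/m)^(m*t + 2):
  t = 0.5000: term = 7.205094
  t = 1.0000: term = 20.874248
  t = 1.5000: term = 40.317233
  t = 2.0000: term = 64.891732
  t = 2.5000: term = 94.000578
  t = 3.0000: term = 127.089144
  t = 3.5000: term = 163.642871
  t = 4.0000: term = 203.184912
  t = 4.5000: term = 245.273916
  t = 5.0000: term = 18383.371471
Convexity = (1/P) * sum = 19349.851199 / 838.234134 = 23.084065


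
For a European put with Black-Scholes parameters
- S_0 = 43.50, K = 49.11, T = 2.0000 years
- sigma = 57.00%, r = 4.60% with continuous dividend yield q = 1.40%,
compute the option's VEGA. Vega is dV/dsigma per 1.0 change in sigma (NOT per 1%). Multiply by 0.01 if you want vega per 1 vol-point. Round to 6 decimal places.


d1 = 0.3319658647; d2 = -0.4741358658
phi(d1) = 0.3775549338; exp(-qT) = 0.9723883668; exp(-rT) = 0.9121051495
Vega = S * exp(-qT) * phi(d1) * sqrt(T) = 43.5000 * 0.9723883668 * 0.3775549338 * 1.4142135624 = 22.585211

Answer: Vega = 22.585211


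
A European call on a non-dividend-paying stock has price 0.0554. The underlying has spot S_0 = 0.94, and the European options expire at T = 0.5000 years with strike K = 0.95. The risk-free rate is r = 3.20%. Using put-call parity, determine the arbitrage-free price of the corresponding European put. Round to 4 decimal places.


Put-call parity: C - P = S_0 * exp(-qT) - K * exp(-rT).
S_0 * exp(-qT) = 0.9400 * 1.00000000 = 0.94000000
K * exp(-rT) = 0.9500 * 0.98412732 = 0.93492095
P = C - S*exp(-qT) + K*exp(-rT)
P = 0.0554 - 0.94000000 + 0.93492095 = 0.0503

Answer: Put price = 0.0503


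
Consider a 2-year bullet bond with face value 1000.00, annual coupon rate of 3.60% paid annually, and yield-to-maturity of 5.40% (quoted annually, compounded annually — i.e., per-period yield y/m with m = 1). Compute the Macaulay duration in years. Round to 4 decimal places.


Answer: Macaulay duration = 1.9647 years

Derivation:
Coupon per period c = face * coupon_rate / m = 36.000000
Periods per year m = 1; per-period yield y/m = 0.054000
Number of cashflows N = 2
Cashflows (t years, CF_t, discount factor 1/(1+y/m)^(m*t), PV):
  t = 1.0000: CF_t = 36.000000, DF = 0.948767, PV = 34.155598
  t = 2.0000: CF_t = 1036.000000, DF = 0.900158, PV = 932.563758
Price P = sum_t PV_t = 966.719356
Macaulay numerator sum_t t * PV_t:
  t * PV_t at t = 1.0000: 34.155598
  t * PV_t at t = 2.0000: 1865.127516
Macaulay duration D = (sum_t t * PV_t) / P = 1899.283114 / 966.719356 = 1.964669


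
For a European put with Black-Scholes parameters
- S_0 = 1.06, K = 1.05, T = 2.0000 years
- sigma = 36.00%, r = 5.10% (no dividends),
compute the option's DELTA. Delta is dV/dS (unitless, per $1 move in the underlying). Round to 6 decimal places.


d1 = 0.4735233740; d2 = -0.0355935084
phi(d1) = 0.3566320410; exp(-qT) = 1.0000000000; exp(-rT) = 0.9030295517
N(-d1) = 0.3179199145
Delta = -exp(-qT) * N(-d1) = -1.0000000000 * 0.3179199145 = -0.317920

Answer: Delta = -0.317920


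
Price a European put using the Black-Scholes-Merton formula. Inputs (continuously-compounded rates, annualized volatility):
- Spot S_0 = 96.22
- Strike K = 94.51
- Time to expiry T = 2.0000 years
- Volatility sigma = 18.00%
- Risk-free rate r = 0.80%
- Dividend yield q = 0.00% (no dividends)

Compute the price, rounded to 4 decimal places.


Answer: Price = 8.0621

Derivation:
d1 = (ln(S/K) + (r - q + 0.5*sigma^2) * T) / (sigma * sqrt(T)) = 0.26057508
d2 = d1 - sigma * sqrt(T) = 0.00601664
exp(-rT) = 0.98412732; exp(-qT) = 1.00000000
P = K * exp(-rT) * N(-d2) - S_0 * exp(-qT) * N(-d1)
N(-d1) = 0.39721010; N(-d2) = 0.49759972
P = 94.5100 * 0.98412732 * 0.49759972 - 96.2200 * 1.00000000 * 0.39721010 = 8.0621


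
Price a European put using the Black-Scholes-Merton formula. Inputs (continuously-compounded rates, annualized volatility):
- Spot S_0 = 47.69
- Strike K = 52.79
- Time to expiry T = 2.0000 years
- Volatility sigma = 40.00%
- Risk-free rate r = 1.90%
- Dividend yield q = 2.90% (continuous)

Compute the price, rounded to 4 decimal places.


d1 = (ln(S/K) + (r - q + 0.5*sigma^2) * T) / (sigma * sqrt(T)) = 0.06788217
d2 = d1 - sigma * sqrt(T) = -0.49780326
exp(-rT) = 0.96271294; exp(-qT) = 0.94364995
P = K * exp(-rT) * N(-d2) - S_0 * exp(-qT) * N(-d1)
N(-d1) = 0.47293972; N(-d2) = 0.69068864
P = 52.7900 * 0.96271294 * 0.69068864 - 47.6900 * 0.94364995 * 0.47293972 = 13.8184

Answer: Price = 13.8184


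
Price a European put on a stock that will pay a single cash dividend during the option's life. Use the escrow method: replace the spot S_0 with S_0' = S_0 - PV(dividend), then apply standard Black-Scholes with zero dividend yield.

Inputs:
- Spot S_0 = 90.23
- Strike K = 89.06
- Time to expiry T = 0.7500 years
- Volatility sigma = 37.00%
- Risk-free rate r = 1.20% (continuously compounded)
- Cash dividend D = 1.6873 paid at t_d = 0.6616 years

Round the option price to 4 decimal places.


Answer: Price = 11.1070

Derivation:
PV(D) = D * exp(-r * t_d) = 1.6873 * 0.99209223 = 1.67395722
S_0' = S_0 - PV(D) = 90.2300 - 1.67395722 = 88.55604278
d1 = (ln(S_0'/K) + (r + sigma^2/2)*T) / (sigma*sqrt(T)) = 0.17059235
d2 = d1 - sigma*sqrt(T) = -0.14983705
exp(-rT) = 0.99104038
N(-d1) = 0.43227216; N(-d2) = 0.55955341
P = K * exp(-rT) * N(-d2) - S_0' * N(-d1) = 89.0600 * 0.99104038 * 0.55955341 - 88.55604278 * 0.43227216 = 11.1070


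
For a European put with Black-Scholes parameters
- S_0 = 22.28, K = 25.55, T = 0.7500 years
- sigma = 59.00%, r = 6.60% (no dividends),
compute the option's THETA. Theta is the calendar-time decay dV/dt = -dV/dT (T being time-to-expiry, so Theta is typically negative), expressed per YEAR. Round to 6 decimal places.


Answer: Theta = -1.949469

Derivation:
d1 = 0.0843314957; d2 = -0.4266234925
phi(d1) = 0.3975262005; exp(-qT) = 1.0000000000; exp(-rT) = 0.9517051581
Theta = -S*exp(-qT)*phi(d1)*sigma/(2*sqrt(T)) + r*K*exp(-rT)*N(-d2) - q*S*exp(-qT)*N(-d1)
N(-d1) = 0.4663964358; N(-d2) = 0.6651732081; sqrt(T) = 0.8660254038
Term 1 = -22.2800 * 1.0000000000 * 0.3975262005 * 0.5900 / (2 * 0.8660254038) = -3.0169792871
Term 2 = 0.0660 * 25.5500 * 0.9517051581 * 0.6651732081 = 1.0675101462
Term 3 = 0 (no dividend yield, q = 0)
Theta = -3.0169792871 + (1.0675101462) + (0.0000000000) = -1.949469


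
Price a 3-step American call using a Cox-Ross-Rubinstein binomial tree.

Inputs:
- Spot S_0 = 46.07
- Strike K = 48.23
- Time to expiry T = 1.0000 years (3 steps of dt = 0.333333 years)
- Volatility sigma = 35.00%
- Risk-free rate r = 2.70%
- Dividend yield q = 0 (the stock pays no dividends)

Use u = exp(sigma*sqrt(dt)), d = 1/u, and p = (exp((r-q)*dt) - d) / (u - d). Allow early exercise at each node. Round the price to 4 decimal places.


Answer: Price = V(0,0) = 6.5070

Derivation:
dt = T/N = 0.333333
u = exp(sigma*sqrt(dt)) = 1.223937; d = 1/u = 0.817036
p = (exp((r-q)*dt) - d) / (u - d) = 0.471871
Discount per step: exp(-r*dt) = 0.991040
Stock lattice S(k, i) with i counting down-moves:
  k=0: S(0,0) = 46.0700
  k=1: S(1,0) = 56.3868; S(1,1) = 37.6408
  k=2: S(2,0) = 69.0138; S(2,1) = 46.0700; S(2,2) = 30.7539
  k=3: S(3,0) = 84.4686; S(3,1) = 56.3868; S(3,2) = 37.6408; S(3,3) = 25.1270
Terminal payoffs V(N, i) = max(S_T - K, 0):
  V(3,0) = 36.238591; V(3,1) = 8.156771; V(3,2) = 0.000000; V(3,3) = 0.000000
Backward induction: V(k, i) = exp(-r*dt) * [p * V(k+1, i) + (1-p) * V(k+1, i+1)]; then take max(V_cont, immediate exercise) for American.
  V(2,0) = exp(-r*dt) * [p*36.238591 + (1-p)*8.156771] = 21.215970; exercise = 20.783847; V(2,0) = max -> 21.215970
  V(2,1) = exp(-r*dt) * [p*8.156771 + (1-p)*0.000000] = 3.814461; exercise = 0.000000; V(2,1) = max -> 3.814461
  V(2,2) = exp(-r*dt) * [p*0.000000 + (1-p)*0.000000] = 0.000000; exercise = 0.000000; V(2,2) = max -> 0.000000
  V(1,0) = exp(-r*dt) * [p*21.215970 + (1-p)*3.814461] = 11.917987; exercise = 8.156771; V(1,0) = max -> 11.917987
  V(1,1) = exp(-r*dt) * [p*3.814461 + (1-p)*0.000000] = 1.783808; exercise = 0.000000; V(1,1) = max -> 1.783808
  V(0,0) = exp(-r*dt) * [p*11.917987 + (1-p)*1.783808] = 6.507008; exercise = 0.000000; V(0,0) = max -> 6.507008


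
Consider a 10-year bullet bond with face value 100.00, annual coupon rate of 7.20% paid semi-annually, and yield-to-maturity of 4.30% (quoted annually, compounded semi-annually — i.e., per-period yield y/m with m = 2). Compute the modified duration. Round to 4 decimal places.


Coupon per period c = face * coupon_rate / m = 3.600000
Periods per year m = 2; per-period yield y/m = 0.021500
Number of cashflows N = 20
Cashflows (t years, CF_t, discount factor 1/(1+y/m)^(m*t), PV):
  t = 0.5000: CF_t = 3.600000, DF = 0.978953, PV = 3.524229
  t = 1.0000: CF_t = 3.600000, DF = 0.958348, PV = 3.450053
  t = 1.5000: CF_t = 3.600000, DF = 0.938177, PV = 3.377438
  t = 2.0000: CF_t = 3.600000, DF = 0.918431, PV = 3.306351
  t = 2.5000: CF_t = 3.600000, DF = 0.899100, PV = 3.236761
  t = 3.0000: CF_t = 3.600000, DF = 0.880177, PV = 3.168635
  t = 3.5000: CF_t = 3.600000, DF = 0.861651, PV = 3.101944
  t = 4.0000: CF_t = 3.600000, DF = 0.843515, PV = 3.036656
  t = 4.5000: CF_t = 3.600000, DF = 0.825762, PV = 2.972742
  t = 5.0000: CF_t = 3.600000, DF = 0.808381, PV = 2.910173
  t = 5.5000: CF_t = 3.600000, DF = 0.791367, PV = 2.848921
  t = 6.0000: CF_t = 3.600000, DF = 0.774711, PV = 2.788958
  t = 6.5000: CF_t = 3.600000, DF = 0.758405, PV = 2.730258
  t = 7.0000: CF_t = 3.600000, DF = 0.742442, PV = 2.672793
  t = 7.5000: CF_t = 3.600000, DF = 0.726816, PV = 2.616537
  t = 8.0000: CF_t = 3.600000, DF = 0.711518, PV = 2.561466
  t = 8.5000: CF_t = 3.600000, DF = 0.696543, PV = 2.507553
  t = 9.0000: CF_t = 3.600000, DF = 0.681882, PV = 2.454776
  t = 9.5000: CF_t = 3.600000, DF = 0.667530, PV = 2.403109
  t = 10.0000: CF_t = 103.600000, DF = 0.653480, PV = 67.700572
Price P = sum_t PV_t = 123.369925
First compute Macaulay numerator sum_t t * PV_t:
  t * PV_t at t = 0.5000: 1.762115
  t * PV_t at t = 1.0000: 3.450053
  t * PV_t at t = 1.5000: 5.066157
  t * PV_t at t = 2.0000: 6.612703
  t * PV_t at t = 2.5000: 8.091903
  t * PV_t at t = 3.0000: 9.505906
  t * PV_t at t = 3.5000: 10.856803
  t * PV_t at t = 4.0000: 12.146622
  t * PV_t at t = 4.5000: 13.377337
  t * PV_t at t = 5.0000: 14.550864
  t * PV_t at t = 5.5000: 15.669066
  t * PV_t at t = 6.0000: 16.733751
  t * PV_t at t = 6.5000: 17.746677
  t * PV_t at t = 7.0000: 18.709550
  t * PV_t at t = 7.5000: 19.624030
  t * PV_t at t = 8.0000: 20.491727
  t * PV_t at t = 8.5000: 21.314204
  t * PV_t at t = 9.0000: 22.092982
  t * PV_t at t = 9.5000: 22.829535
  t * PV_t at t = 10.0000: 677.005717
Macaulay duration D = 937.637701 / 123.369925 = 7.600213
Modified duration = D / (1 + y/m) = 7.600213 / (1 + 0.021500) = 7.440248

Answer: Modified duration = 7.4402


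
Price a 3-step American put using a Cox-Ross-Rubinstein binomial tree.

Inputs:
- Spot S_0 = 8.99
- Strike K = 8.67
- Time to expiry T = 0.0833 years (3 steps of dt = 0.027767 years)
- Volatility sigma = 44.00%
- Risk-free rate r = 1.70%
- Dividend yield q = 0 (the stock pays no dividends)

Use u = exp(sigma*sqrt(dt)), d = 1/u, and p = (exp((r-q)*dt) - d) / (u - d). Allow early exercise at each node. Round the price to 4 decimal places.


Answer: Price = V(0,0) = 0.3213

Derivation:
dt = T/N = 0.027767
u = exp(sigma*sqrt(dt)) = 1.076073; d = 1/u = 0.929305
p = (exp((r-q)*dt) - d) / (u - d) = 0.484895
Discount per step: exp(-r*dt) = 0.999528
Stock lattice S(k, i) with i counting down-moves:
  k=0: S(0,0) = 8.9900
  k=1: S(1,0) = 9.6739; S(1,1) = 8.3544
  k=2: S(2,0) = 10.4098; S(2,1) = 8.9900; S(2,2) = 7.7638
  k=3: S(3,0) = 11.2017; S(3,1) = 9.6739; S(3,2) = 8.3544; S(3,3) = 7.2150
Terminal payoffs V(N, i) = max(K - S_T, 0):
  V(3,0) = 0.000000; V(3,1) = 0.000000; V(3,2) = 0.315551; V(3,3) = 1.455039
Backward induction: V(k, i) = exp(-r*dt) * [p * V(k+1, i) + (1-p) * V(k+1, i+1)]; then take max(V_cont, immediate exercise) for American.
  V(2,0) = exp(-r*dt) * [p*0.000000 + (1-p)*0.000000] = 0.000000; exercise = 0.000000; V(2,0) = max -> 0.000000
  V(2,1) = exp(-r*dt) * [p*0.000000 + (1-p)*0.315551] = 0.162465; exercise = 0.000000; V(2,1) = max -> 0.162465
  V(2,2) = exp(-r*dt) * [p*0.315551 + (1-p)*1.455039] = 0.902080; exercise = 0.906172; V(2,2) = max -> 0.906172
  V(1,0) = exp(-r*dt) * [p*0.000000 + (1-p)*0.162465] = 0.083647; exercise = 0.000000; V(1,0) = max -> 0.083647
  V(1,1) = exp(-r*dt) * [p*0.162465 + (1-p)*0.906172] = 0.545294; exercise = 0.315551; V(1,1) = max -> 0.545294
  V(0,0) = exp(-r*dt) * [p*0.083647 + (1-p)*0.545294] = 0.321292; exercise = 0.000000; V(0,0) = max -> 0.321292


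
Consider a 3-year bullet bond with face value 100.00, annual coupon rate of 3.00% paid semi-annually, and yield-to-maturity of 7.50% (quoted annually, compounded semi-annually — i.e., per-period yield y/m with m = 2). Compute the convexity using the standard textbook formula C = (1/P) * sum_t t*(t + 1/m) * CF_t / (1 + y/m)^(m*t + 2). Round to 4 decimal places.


Answer: Convexity = 9.2492

Derivation:
Coupon per period c = face * coupon_rate / m = 1.500000
Periods per year m = 2; per-period yield y/m = 0.037500
Number of cashflows N = 6
Cashflows (t years, CF_t, discount factor 1/(1+y/m)^(m*t), PV):
  t = 0.5000: CF_t = 1.500000, DF = 0.963855, PV = 1.445783
  t = 1.0000: CF_t = 1.500000, DF = 0.929017, PV = 1.393526
  t = 1.5000: CF_t = 1.500000, DF = 0.895438, PV = 1.343158
  t = 2.0000: CF_t = 1.500000, DF = 0.863073, PV = 1.294610
  t = 2.5000: CF_t = 1.500000, DF = 0.831878, PV = 1.247817
  t = 3.0000: CF_t = 101.500000, DF = 0.801810, PV = 81.383696
Price P = sum_t PV_t = 88.108589
Convexity numerator sum_t t*(t + 1/m) * CF_t / (1+y/m)^(m*t + 2):
  t = 0.5000: term = 0.671579
  t = 1.0000: term = 1.941914
  t = 1.5000: term = 3.743450
  t = 2.0000: term = 6.013574
  t = 2.5000: term = 8.694323
  t = 3.0000: term = 793.872025
Convexity = (1/P) * sum = 814.936865 / 88.108589 = 9.249233


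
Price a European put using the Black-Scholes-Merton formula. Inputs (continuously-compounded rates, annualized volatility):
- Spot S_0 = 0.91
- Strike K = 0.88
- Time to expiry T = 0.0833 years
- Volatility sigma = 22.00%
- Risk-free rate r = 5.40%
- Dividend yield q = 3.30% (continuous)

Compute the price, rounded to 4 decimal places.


d1 = (ln(S/K) + (r - q + 0.5*sigma^2) * T) / (sigma * sqrt(T)) = 0.58724886
d2 = d1 - sigma * sqrt(T) = 0.52375304
exp(-rT) = 0.99551190; exp(-qT) = 0.99725487
P = K * exp(-rT) * N(-d2) - S_0 * exp(-qT) * N(-d1)
N(-d1) = 0.27851829; N(-d2) = 0.30022516
P = 0.8800 * 0.99551190 * 0.30022516 - 0.9100 * 0.99725487 * 0.27851829 = 0.0103

Answer: Price = 0.0103


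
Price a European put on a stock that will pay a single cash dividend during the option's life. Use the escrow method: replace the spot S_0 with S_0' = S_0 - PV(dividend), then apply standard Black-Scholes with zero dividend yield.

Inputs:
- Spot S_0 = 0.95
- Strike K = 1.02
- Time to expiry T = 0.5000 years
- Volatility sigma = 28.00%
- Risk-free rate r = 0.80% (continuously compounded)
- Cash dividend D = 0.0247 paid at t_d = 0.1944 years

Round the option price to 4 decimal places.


Answer: Price = 0.1302

Derivation:
PV(D) = D * exp(-r * t_d) = 0.0247 * 0.99844601 = 0.02466162
S_0' = S_0 - PV(D) = 0.9500 - 0.02466162 = 0.92533838
d1 = (ln(S_0'/K) + (r + sigma^2/2)*T) / (sigma*sqrt(T)) = -0.37273829
d2 = d1 - sigma*sqrt(T) = -0.57072819
exp(-rT) = 0.99600799
N(-d1) = 0.64532838; N(-d2) = 0.71590804
P = K * exp(-rT) * N(-d2) - S_0' * N(-d1) = 1.0200 * 0.99600799 * 0.71590804 - 0.92533838 * 0.64532838 = 0.1302


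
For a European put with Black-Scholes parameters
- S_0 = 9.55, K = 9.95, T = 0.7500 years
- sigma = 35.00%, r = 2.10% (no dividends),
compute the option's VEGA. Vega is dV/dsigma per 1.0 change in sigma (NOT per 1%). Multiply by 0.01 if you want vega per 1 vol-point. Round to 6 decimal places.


d1 = 0.0681474675; d2 = -0.2349614238
phi(d1) = 0.3980169957; exp(-qT) = 1.0000000000; exp(-rT) = 0.9843733826
Vega = S * exp(-qT) * phi(d1) * sqrt(T) = 9.5500 * 1.0000000000 * 0.3980169957 * 0.8660254038 = 3.291817

Answer: Vega = 3.291817


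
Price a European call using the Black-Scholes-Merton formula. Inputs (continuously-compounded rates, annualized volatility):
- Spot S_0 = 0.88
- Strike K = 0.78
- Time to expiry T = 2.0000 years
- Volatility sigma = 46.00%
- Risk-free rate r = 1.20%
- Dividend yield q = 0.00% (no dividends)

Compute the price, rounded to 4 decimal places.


d1 = (ln(S/K) + (r - q + 0.5*sigma^2) * T) / (sigma * sqrt(T)) = 0.54758962
d2 = d1 - sigma * sqrt(T) = -0.10294862
exp(-rT) = 0.97628571; exp(-qT) = 1.00000000
C = S_0 * exp(-qT) * N(d1) - K * exp(-rT) * N(d2)
N(d1) = 0.70801314; N(d2) = 0.45900188
C = 0.8800 * 1.00000000 * 0.70801314 - 0.7800 * 0.97628571 * 0.45900188 = 0.2735

Answer: Price = 0.2735


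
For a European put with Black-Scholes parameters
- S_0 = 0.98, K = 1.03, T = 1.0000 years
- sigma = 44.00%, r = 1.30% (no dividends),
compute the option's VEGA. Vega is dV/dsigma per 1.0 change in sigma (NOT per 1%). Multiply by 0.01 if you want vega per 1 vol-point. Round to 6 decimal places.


Answer: Vega = 0.387341

Derivation:
d1 = 0.1364511146; d2 = -0.3035488854
phi(d1) = 0.3952455797; exp(-qT) = 1.0000000000; exp(-rT) = 0.9870841350
Vega = S * exp(-qT) * phi(d1) * sqrt(T) = 0.9800 * 1.0000000000 * 0.3952455797 * 1.0000000000 = 0.387341


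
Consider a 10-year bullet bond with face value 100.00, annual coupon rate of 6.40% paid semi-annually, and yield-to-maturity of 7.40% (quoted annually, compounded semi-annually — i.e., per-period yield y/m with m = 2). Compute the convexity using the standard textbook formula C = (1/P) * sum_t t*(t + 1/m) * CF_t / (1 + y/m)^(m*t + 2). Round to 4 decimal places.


Coupon per period c = face * coupon_rate / m = 3.200000
Periods per year m = 2; per-period yield y/m = 0.037000
Number of cashflows N = 20
Cashflows (t years, CF_t, discount factor 1/(1+y/m)^(m*t), PV):
  t = 0.5000: CF_t = 3.200000, DF = 0.964320, PV = 3.085824
  t = 1.0000: CF_t = 3.200000, DF = 0.929913, PV = 2.975723
  t = 1.5000: CF_t = 3.200000, DF = 0.896734, PV = 2.869549
  t = 2.0000: CF_t = 3.200000, DF = 0.864739, PV = 2.767164
  t = 2.5000: CF_t = 3.200000, DF = 0.833885, PV = 2.668432
  t = 3.0000: CF_t = 3.200000, DF = 0.804132, PV = 2.573223
  t = 3.5000: CF_t = 3.200000, DF = 0.775441, PV = 2.481411
  t = 4.0000: CF_t = 3.200000, DF = 0.747773, PV = 2.392875
  t = 4.5000: CF_t = 3.200000, DF = 0.721093, PV = 2.307497
  t = 5.0000: CF_t = 3.200000, DF = 0.695364, PV = 2.225166
  t = 5.5000: CF_t = 3.200000, DF = 0.670554, PV = 2.145772
  t = 6.0000: CF_t = 3.200000, DF = 0.646629, PV = 2.069212
  t = 6.5000: CF_t = 3.200000, DF = 0.623557, PV = 1.995382
  t = 7.0000: CF_t = 3.200000, DF = 0.601309, PV = 1.924187
  t = 7.5000: CF_t = 3.200000, DF = 0.579854, PV = 1.855533
  t = 8.0000: CF_t = 3.200000, DF = 0.559165, PV = 1.789328
  t = 8.5000: CF_t = 3.200000, DF = 0.539214, PV = 1.725485
  t = 9.0000: CF_t = 3.200000, DF = 0.519975, PV = 1.663920
  t = 9.5000: CF_t = 3.200000, DF = 0.501422, PV = 1.604551
  t = 10.0000: CF_t = 103.200000, DF = 0.483532, PV = 49.900462
Price P = sum_t PV_t = 93.020697
Convexity numerator sum_t t*(t + 1/m) * CF_t / (1+y/m)^(m*t + 2):
  t = 0.5000: term = 1.434775
  t = 1.0000: term = 4.150747
  t = 1.5000: term = 8.005297
  t = 2.0000: term = 12.866115
  t = 2.5000: term = 18.610582
  t = 3.0000: term = 25.125183
  t = 3.5000: term = 32.304960
  t = 4.0000: term = 40.052988
  t = 4.5000: term = 48.279879
  t = 5.0000: term = 56.903319
  t = 5.5000: term = 65.847620
  t = 6.0000: term = 75.043312
  t = 6.5000: term = 84.426742
  t = 7.0000: term = 93.939702
  t = 7.5000: term = 103.529084
  t = 8.0000: term = 113.146540
  t = 8.5000: term = 122.748175
  t = 9.0000: term = 132.294249
  t = 9.5000: term = 141.748901
  t = 10.0000: term = 4872.326193
Convexity = (1/P) * sum = 6052.784361 / 93.020697 = 65.069221

Answer: Convexity = 65.0692


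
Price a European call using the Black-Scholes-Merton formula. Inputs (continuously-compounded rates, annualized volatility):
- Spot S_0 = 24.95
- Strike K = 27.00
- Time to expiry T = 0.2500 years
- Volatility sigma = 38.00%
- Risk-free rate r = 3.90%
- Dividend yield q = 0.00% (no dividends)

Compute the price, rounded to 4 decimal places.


d1 = (ln(S/K) + (r - q + 0.5*sigma^2) * T) / (sigma * sqrt(T)) = -0.26927918
d2 = d1 - sigma * sqrt(T) = -0.45927918
exp(-rT) = 0.99029738; exp(-qT) = 1.00000000
C = S_0 * exp(-qT) * N(d1) - K * exp(-rT) * N(d2)
N(d1) = 0.39385743; N(d2) = 0.32301685
C = 24.9500 * 1.00000000 * 0.39385743 - 27.0000 * 0.99029738 * 0.32301685 = 1.1899

Answer: Price = 1.1899


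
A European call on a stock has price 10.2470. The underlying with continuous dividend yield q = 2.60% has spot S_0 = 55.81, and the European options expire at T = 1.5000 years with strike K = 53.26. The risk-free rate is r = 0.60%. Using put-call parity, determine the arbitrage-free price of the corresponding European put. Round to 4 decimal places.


Answer: Put price = 9.3545

Derivation:
Put-call parity: C - P = S_0 * exp(-qT) - K * exp(-rT).
S_0 * exp(-qT) = 55.8100 * 0.96175071 = 53.67530708
K * exp(-rT) = 53.2600 * 0.99104038 = 52.78281057
P = C - S*exp(-qT) + K*exp(-rT)
P = 10.2470 - 53.67530708 + 52.78281057 = 9.3545


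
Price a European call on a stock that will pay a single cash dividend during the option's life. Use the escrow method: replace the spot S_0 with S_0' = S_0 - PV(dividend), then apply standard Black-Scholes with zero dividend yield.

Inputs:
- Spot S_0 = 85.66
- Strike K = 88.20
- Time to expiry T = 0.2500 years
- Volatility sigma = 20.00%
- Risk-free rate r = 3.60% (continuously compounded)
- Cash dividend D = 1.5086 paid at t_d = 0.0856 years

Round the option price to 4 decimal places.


PV(D) = D * exp(-r * t_d) = 1.5086 * 0.99692314 = 1.50395825
S_0' = S_0 - PV(D) = 85.6600 - 1.50395825 = 84.15604175
d1 = (ln(S_0'/K) + (r + sigma^2/2)*T) / (sigma*sqrt(T)) = -0.32934248
d2 = d1 - sigma*sqrt(T) = -0.42934248
exp(-rT) = 0.99104038
N(d1) = 0.37094842; N(d2) = 0.33383700
C = S_0' * N(d1) - K * exp(-rT) * N(d2) = 84.15604175 * 0.37094842 - 88.2000 * 0.99104038 * 0.33383700 = 2.0369

Answer: Price = 2.0369


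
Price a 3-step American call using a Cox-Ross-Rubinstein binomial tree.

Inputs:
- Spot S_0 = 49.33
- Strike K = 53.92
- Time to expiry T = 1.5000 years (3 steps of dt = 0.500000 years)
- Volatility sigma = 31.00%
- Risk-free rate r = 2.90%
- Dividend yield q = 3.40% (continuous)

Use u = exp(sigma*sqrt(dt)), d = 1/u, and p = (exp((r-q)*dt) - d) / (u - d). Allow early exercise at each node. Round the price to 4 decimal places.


dt = T/N = 0.500000
u = exp(sigma*sqrt(dt)) = 1.245084; d = 1/u = 0.803159
p = (exp((r-q)*dt) - d) / (u - d) = 0.439768
Discount per step: exp(-r*dt) = 0.985605
Stock lattice S(k, i) with i counting down-moves:
  k=0: S(0,0) = 49.3300
  k=1: S(1,0) = 61.4200; S(1,1) = 39.6198
  k=2: S(2,0) = 76.4731; S(2,1) = 49.3300; S(2,2) = 31.8210
  k=3: S(3,0) = 95.2154; S(3,1) = 61.4200; S(3,2) = 39.6198; S(3,3) = 25.5573
Terminal payoffs V(N, i) = max(S_T - K, 0):
  V(3,0) = 41.295403; V(3,1) = 7.500000; V(3,2) = 0.000000; V(3,3) = 0.000000
Backward induction: V(k, i) = exp(-r*dt) * [p * V(k+1, i) + (1-p) * V(k+1, i+1)]; then take max(V_cont, immediate exercise) for American.
  V(2,0) = exp(-r*dt) * [p*41.295403 + (1-p)*7.500000] = 22.040212; exercise = 22.553067; V(2,0) = max -> 22.553067
  V(2,1) = exp(-r*dt) * [p*7.500000 + (1-p)*0.000000] = 3.250777; exercise = 0.000000; V(2,1) = max -> 3.250777
  V(2,2) = exp(-r*dt) * [p*0.000000 + (1-p)*0.000000] = 0.000000; exercise = 0.000000; V(2,2) = max -> 0.000000
  V(1,0) = exp(-r*dt) * [p*22.553067 + (1-p)*3.250777] = 11.570308; exercise = 7.500000; V(1,0) = max -> 11.570308
  V(1,1) = exp(-r*dt) * [p*3.250777 + (1-p)*0.000000] = 1.409007; exercise = 0.000000; V(1,1) = max -> 1.409007
  V(0,0) = exp(-r*dt) * [p*11.570308 + (1-p)*1.409007] = 5.793008; exercise = 0.000000; V(0,0) = max -> 5.793008

Answer: Price = V(0,0) = 5.7930


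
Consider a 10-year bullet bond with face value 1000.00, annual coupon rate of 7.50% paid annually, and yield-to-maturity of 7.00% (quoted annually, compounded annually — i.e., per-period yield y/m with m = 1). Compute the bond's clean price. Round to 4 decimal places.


Answer: Price = 1035.1179

Derivation:
Coupon per period c = face * coupon_rate / m = 75.000000
Periods per year m = 1; per-period yield y/m = 0.070000
Number of cashflows N = 10
Cashflows (t years, CF_t, discount factor 1/(1+y/m)^(m*t), PV):
  t = 1.0000: CF_t = 75.000000, DF = 0.934579, PV = 70.093458
  t = 2.0000: CF_t = 75.000000, DF = 0.873439, PV = 65.507905
  t = 3.0000: CF_t = 75.000000, DF = 0.816298, PV = 61.222341
  t = 4.0000: CF_t = 75.000000, DF = 0.762895, PV = 57.217141
  t = 5.0000: CF_t = 75.000000, DF = 0.712986, PV = 53.473963
  t = 6.0000: CF_t = 75.000000, DF = 0.666342, PV = 49.975667
  t = 7.0000: CF_t = 75.000000, DF = 0.622750, PV = 46.706231
  t = 8.0000: CF_t = 75.000000, DF = 0.582009, PV = 43.650683
  t = 9.0000: CF_t = 75.000000, DF = 0.543934, PV = 40.795031
  t = 10.0000: CF_t = 1075.000000, DF = 0.508349, PV = 546.475489
Price P = sum_t PV_t = 1035.117908


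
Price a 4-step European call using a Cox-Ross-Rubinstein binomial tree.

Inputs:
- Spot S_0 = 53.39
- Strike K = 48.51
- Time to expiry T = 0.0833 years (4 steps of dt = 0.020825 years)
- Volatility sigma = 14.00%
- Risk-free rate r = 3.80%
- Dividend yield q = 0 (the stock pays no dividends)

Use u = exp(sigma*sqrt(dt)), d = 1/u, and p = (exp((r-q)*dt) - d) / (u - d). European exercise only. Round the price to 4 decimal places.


dt = T/N = 0.020825
u = exp(sigma*sqrt(dt)) = 1.020409; d = 1/u = 0.979999
p = (exp((r-q)*dt) - d) / (u - d) = 0.514541
Discount per step: exp(-r*dt) = 0.999209
Stock lattice S(k, i) with i counting down-moves:
  k=0: S(0,0) = 53.3900
  k=1: S(1,0) = 54.4796; S(1,1) = 52.3222
  k=2: S(2,0) = 55.5915; S(2,1) = 53.3900; S(2,2) = 51.2757
  k=3: S(3,0) = 56.7260; S(3,1) = 54.4796; S(3,2) = 52.3222; S(3,3) = 50.2502
  k=4: S(4,0) = 57.8837; S(4,1) = 55.5915; S(4,2) = 53.3900; S(4,3) = 51.2757; S(4,4) = 49.2451
Terminal payoffs V(N, i) = max(S_T - K, 0):
  V(4,0) = 9.373729; V(4,1) = 7.081477; V(4,2) = 4.880000; V(4,3) = 2.765704; V(4,4) = 0.735136
Backward induction: V(k, i) = exp(-r*dt) * [p * V(k+1, i) + (1-p) * V(k+1, i+1)].
  V(3,0) = exp(-r*dt) * [p*9.373729 + (1-p)*7.081477] = 8.254399
  V(3,1) = exp(-r*dt) * [p*7.081477 + (1-p)*4.880000] = 6.007993
  V(3,2) = exp(-r*dt) * [p*4.880000 + (1-p)*2.765704] = 3.850547
  V(3,3) = exp(-r*dt) * [p*2.765704 + (1-p)*0.735136] = 1.778537
  V(2,0) = exp(-r*dt) * [p*8.254399 + (1-p)*6.007993] = 7.158193
  V(2,1) = exp(-r*dt) * [p*6.007993 + (1-p)*3.850547] = 4.956716
  V(2,2) = exp(-r*dt) * [p*3.850547 + (1-p)*1.778537] = 2.842420
  V(1,0) = exp(-r*dt) * [p*7.158193 + (1-p)*4.956716] = 6.084648
  V(1,1) = exp(-r*dt) * [p*4.956716 + (1-p)*2.842420] = 3.927202
  V(0,0) = exp(-r*dt) * [p*6.084648 + (1-p)*3.927202] = 5.033311

Answer: Price = V(0,0) = 5.0333


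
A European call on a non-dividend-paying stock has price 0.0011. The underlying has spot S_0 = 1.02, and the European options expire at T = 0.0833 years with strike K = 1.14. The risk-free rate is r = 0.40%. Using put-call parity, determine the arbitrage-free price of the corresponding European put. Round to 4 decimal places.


Put-call parity: C - P = S_0 * exp(-qT) - K * exp(-rT).
S_0 * exp(-qT) = 1.0200 * 1.00000000 = 1.02000000
K * exp(-rT) = 1.1400 * 0.99966686 = 1.13962022
P = C - S*exp(-qT) + K*exp(-rT)
P = 0.0011 - 1.02000000 + 1.13962022 = 0.1207

Answer: Put price = 0.1207


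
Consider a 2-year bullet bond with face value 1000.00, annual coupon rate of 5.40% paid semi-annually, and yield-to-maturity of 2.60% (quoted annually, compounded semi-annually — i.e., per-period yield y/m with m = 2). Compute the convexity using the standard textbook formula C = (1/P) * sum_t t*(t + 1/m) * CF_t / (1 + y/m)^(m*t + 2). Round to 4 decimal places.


Answer: Convexity = 4.6285

Derivation:
Coupon per period c = face * coupon_rate / m = 27.000000
Periods per year m = 2; per-period yield y/m = 0.013000
Number of cashflows N = 4
Cashflows (t years, CF_t, discount factor 1/(1+y/m)^(m*t), PV):
  t = 0.5000: CF_t = 27.000000, DF = 0.987167, PV = 26.653504
  t = 1.0000: CF_t = 27.000000, DF = 0.974498, PV = 26.311456
  t = 1.5000: CF_t = 27.000000, DF = 0.961992, PV = 25.973796
  t = 2.0000: CF_t = 1027.000000, DF = 0.949647, PV = 975.287509
Price P = sum_t PV_t = 1054.226265
Convexity numerator sum_t t*(t + 1/m) * CF_t / (1+y/m)^(m*t + 2):
  t = 0.5000: term = 12.986898
  t = 1.0000: term = 38.460705
  t = 1.5000: term = 75.934265
  t = 2.0000: term = 4752.080356
Convexity = (1/P) * sum = 4879.462224 / 1054.226265 = 4.628477


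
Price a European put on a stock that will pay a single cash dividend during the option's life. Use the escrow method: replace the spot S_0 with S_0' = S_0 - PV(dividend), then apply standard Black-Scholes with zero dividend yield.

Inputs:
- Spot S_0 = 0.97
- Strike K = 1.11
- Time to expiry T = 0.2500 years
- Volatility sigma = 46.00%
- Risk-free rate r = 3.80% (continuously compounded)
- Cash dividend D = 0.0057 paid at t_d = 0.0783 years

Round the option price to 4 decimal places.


Answer: Price = 0.1769

Derivation:
PV(D) = D * exp(-r * t_d) = 0.0057 * 0.99702902 = 0.00568307
S_0' = S_0 - PV(D) = 0.9700 - 0.00568307 = 0.96431693
d1 = (ln(S_0'/K) + (r + sigma^2/2)*T) / (sigma*sqrt(T)) = -0.45541428
d2 = d1 - sigma*sqrt(T) = -0.68541428
exp(-rT) = 0.99054498
N(-d1) = 0.67559439; N(-d2) = 0.75345873
P = K * exp(-rT) * N(-d2) - S_0' * N(-d1) = 1.1100 * 0.99054498 * 0.75345873 - 0.96431693 * 0.67559439 = 0.1769


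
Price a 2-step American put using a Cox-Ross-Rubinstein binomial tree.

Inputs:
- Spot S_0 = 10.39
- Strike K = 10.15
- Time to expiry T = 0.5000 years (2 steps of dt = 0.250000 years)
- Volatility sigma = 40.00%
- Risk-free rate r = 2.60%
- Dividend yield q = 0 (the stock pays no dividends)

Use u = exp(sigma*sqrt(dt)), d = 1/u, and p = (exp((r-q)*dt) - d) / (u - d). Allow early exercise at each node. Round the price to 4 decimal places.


dt = T/N = 0.250000
u = exp(sigma*sqrt(dt)) = 1.221403; d = 1/u = 0.818731
p = (exp((r-q)*dt) - d) / (u - d) = 0.466361
Discount per step: exp(-r*dt) = 0.993521
Stock lattice S(k, i) with i counting down-moves:
  k=0: S(0,0) = 10.3900
  k=1: S(1,0) = 12.6904; S(1,1) = 8.5066
  k=2: S(2,0) = 15.5001; S(2,1) = 10.3900; S(2,2) = 6.9646
Terminal payoffs V(N, i) = max(K - S_T, 0):
  V(2,0) = 0.000000; V(2,1) = 0.000000; V(2,2) = 3.185375
Backward induction: V(k, i) = exp(-r*dt) * [p * V(k+1, i) + (1-p) * V(k+1, i+1)]; then take max(V_cont, immediate exercise) for American.
  V(1,0) = exp(-r*dt) * [p*0.000000 + (1-p)*0.000000] = 0.000000; exercise = 0.000000; V(1,0) = max -> 0.000000
  V(1,1) = exp(-r*dt) * [p*0.000000 + (1-p)*3.185375] = 1.688828; exercise = 1.643387; V(1,1) = max -> 1.688828
  V(0,0) = exp(-r*dt) * [p*0.000000 + (1-p)*1.688828] = 0.895386; exercise = 0.000000; V(0,0) = max -> 0.895386

Answer: Price = V(0,0) = 0.8954


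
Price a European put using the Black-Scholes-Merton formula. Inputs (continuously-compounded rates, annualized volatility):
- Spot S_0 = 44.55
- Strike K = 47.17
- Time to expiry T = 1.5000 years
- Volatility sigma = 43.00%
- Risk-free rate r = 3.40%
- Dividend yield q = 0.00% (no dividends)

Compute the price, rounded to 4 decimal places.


Answer: Price = 9.4193

Derivation:
d1 = (ln(S/K) + (r - q + 0.5*sigma^2) * T) / (sigma * sqrt(T)) = 0.25165005
d2 = d1 - sigma * sqrt(T) = -0.27499024
exp(-rT) = 0.95027867; exp(-qT) = 1.00000000
P = K * exp(-rT) * N(-d2) - S_0 * exp(-qT) * N(-d1)
N(-d1) = 0.40065578; N(-d2) = 0.60833813
P = 47.1700 * 0.95027867 * 0.60833813 - 44.5500 * 1.00000000 * 0.40065578 = 9.4193


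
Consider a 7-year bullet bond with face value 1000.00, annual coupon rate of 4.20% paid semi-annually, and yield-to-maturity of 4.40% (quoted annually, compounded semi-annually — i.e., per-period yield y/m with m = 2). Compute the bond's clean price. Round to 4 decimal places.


Coupon per period c = face * coupon_rate / m = 21.000000
Periods per year m = 2; per-period yield y/m = 0.022000
Number of cashflows N = 14
Cashflows (t years, CF_t, discount factor 1/(1+y/m)^(m*t), PV):
  t = 0.5000: CF_t = 21.000000, DF = 0.978474, PV = 20.547945
  t = 1.0000: CF_t = 21.000000, DF = 0.957411, PV = 20.105622
  t = 1.5000: CF_t = 21.000000, DF = 0.936801, PV = 19.672820
  t = 2.0000: CF_t = 21.000000, DF = 0.916635, PV = 19.249334
  t = 2.5000: CF_t = 21.000000, DF = 0.896903, PV = 18.834965
  t = 3.0000: CF_t = 21.000000, DF = 0.877596, PV = 18.429516
  t = 3.5000: CF_t = 21.000000, DF = 0.858704, PV = 18.032794
  t = 4.0000: CF_t = 21.000000, DF = 0.840220, PV = 17.644613
  t = 4.5000: CF_t = 21.000000, DF = 0.822133, PV = 17.264787
  t = 5.0000: CF_t = 21.000000, DF = 0.804435, PV = 16.893138
  t = 5.5000: CF_t = 21.000000, DF = 0.787119, PV = 16.529490
  t = 6.0000: CF_t = 21.000000, DF = 0.770175, PV = 16.173669
  t = 6.5000: CF_t = 21.000000, DF = 0.753596, PV = 15.825508
  t = 7.0000: CF_t = 1021.000000, DF = 0.737373, PV = 752.858228
Price P = sum_t PV_t = 988.062427

Answer: Price = 988.0624
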